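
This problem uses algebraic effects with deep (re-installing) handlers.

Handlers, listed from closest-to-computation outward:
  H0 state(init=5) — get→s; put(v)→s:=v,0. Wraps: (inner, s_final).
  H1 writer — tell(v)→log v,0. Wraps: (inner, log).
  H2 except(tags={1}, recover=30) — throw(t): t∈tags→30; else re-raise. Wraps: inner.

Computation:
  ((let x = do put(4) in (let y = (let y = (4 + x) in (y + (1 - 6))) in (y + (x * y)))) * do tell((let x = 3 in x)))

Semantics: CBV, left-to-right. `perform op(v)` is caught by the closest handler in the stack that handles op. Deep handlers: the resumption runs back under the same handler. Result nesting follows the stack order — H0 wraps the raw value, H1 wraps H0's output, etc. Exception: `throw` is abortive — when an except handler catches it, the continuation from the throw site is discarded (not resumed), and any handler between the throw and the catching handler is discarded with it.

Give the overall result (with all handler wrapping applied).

Answer: ((0, 4), (3))

Step-by-step:
put(4) @ H0 ⇒ s:=4
tell(3) @ H1 ⇒ log+=3
H0 returns (0, 4)
H1 returns ((0, 4), (3))
H2 returns ((0, 4), (3))
= ((0, 4), (3))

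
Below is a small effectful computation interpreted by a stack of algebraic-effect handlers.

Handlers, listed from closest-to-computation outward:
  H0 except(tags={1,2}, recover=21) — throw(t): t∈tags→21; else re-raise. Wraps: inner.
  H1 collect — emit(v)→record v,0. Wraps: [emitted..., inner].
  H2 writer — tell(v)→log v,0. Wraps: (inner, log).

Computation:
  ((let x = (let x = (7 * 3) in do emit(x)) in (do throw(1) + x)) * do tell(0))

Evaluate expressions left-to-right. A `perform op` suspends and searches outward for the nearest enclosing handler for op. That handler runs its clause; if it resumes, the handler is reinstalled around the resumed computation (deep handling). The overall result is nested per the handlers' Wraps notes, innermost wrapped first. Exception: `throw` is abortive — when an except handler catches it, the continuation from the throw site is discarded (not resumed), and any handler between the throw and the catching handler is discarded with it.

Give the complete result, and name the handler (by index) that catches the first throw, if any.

Evaluation trace:
emit(21) @ H1 ⇒ out+=21
throw(1) @ H0 caught ⇒ 21
H1 returns [21, 21]
H2 returns ([21, 21], ())
= ([21, 21], ())

Answer: ([21, 21], ()) ; first throw caught by: H0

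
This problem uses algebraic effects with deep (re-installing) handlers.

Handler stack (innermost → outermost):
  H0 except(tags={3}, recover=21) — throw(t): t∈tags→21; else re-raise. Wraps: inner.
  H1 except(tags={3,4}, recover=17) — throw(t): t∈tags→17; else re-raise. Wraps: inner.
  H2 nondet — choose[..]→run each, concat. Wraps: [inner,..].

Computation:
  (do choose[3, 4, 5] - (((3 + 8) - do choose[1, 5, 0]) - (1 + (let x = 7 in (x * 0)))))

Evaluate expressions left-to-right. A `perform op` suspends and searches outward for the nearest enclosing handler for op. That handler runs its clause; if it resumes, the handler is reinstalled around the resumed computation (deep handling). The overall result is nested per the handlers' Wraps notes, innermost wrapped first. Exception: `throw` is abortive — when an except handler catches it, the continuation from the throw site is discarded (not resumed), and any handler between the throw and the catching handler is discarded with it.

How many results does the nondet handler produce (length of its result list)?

Step-by-step:
choose[3, 4, 5] @ H2
  branch[0] choose=3:
    choose[1, 5, 0] @ H2
      branch[0] choose=1:
        H0 returns -6
        H1 returns -6
        H2 returns [-6]
      branch[1] choose=5:
        H0 returns -2
        H1 returns -2
        H2 returns [-2]
      branch[2] choose=0:
        H0 returns -7
        H1 returns -7
        H2 returns [-7]
  branch[1] choose=4:
    choose[1, 5, 0] @ H2
      branch[0] choose=1:
        H0 returns -5
        H1 returns -5
        H2 returns [-5]
      branch[1] choose=5:
        H0 returns -1
        H1 returns -1
        H2 returns [-1]
      branch[2] choose=0:
        H0 returns -6
        H1 returns -6
        H2 returns [-6]
  branch[2] choose=5:
    choose[1, 5, 0] @ H2
      branch[0] choose=1:
        H0 returns -4
        H1 returns -4
        H2 returns [-4]
      branch[1] choose=5:
        H0 returns 0
        H1 returns 0
        H2 returns [0]
      branch[2] choose=0:
        H0 returns -5
        H1 returns -5
        H2 returns [-5]
= [-6, -2, -7, -5, -1, -6, -4, 0, -5]

Answer: 9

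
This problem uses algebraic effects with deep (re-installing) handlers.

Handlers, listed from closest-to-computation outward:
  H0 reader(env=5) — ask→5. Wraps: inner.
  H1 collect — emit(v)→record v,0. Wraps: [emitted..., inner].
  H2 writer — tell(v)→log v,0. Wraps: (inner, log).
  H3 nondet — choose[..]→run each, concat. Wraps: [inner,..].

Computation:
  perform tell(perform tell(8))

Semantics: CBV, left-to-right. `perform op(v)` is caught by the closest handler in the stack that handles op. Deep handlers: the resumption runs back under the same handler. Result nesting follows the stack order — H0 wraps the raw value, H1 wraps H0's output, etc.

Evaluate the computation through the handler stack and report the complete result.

Step-by-step:
tell(8) @ H2 ⇒ log+=8
tell(0) @ H2 ⇒ log+=0
H0 returns 0
H1 returns [0]
H2 returns ([0], (8, 0))
H3 returns [([0], (8, 0))]
= [([0], (8, 0))]

Answer: [([0], (8, 0))]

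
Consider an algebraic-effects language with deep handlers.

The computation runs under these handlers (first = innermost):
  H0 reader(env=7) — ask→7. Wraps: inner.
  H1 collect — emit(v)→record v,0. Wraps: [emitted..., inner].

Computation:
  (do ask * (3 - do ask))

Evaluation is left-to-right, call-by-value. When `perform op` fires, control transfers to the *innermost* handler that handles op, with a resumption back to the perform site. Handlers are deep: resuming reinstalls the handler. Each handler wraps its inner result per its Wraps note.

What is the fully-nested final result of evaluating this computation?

Evaluation trace:
ask @ H0 ⇒ 7
ask @ H0 ⇒ 7
H0 returns -28
H1 returns [-28]
= [-28]

Answer: [-28]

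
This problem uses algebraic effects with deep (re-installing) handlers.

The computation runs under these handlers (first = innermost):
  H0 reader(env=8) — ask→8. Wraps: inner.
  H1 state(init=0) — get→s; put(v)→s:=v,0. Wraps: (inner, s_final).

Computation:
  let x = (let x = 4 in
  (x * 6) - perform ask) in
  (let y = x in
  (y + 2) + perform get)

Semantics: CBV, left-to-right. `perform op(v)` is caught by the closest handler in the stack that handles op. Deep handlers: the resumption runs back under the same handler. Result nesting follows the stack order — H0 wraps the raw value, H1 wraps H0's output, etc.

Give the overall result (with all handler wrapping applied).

Answer: (18, 0)

Step-by-step:
ask @ H0 ⇒ 8
get @ H1 ⇒ 0
H0 returns 18
H1 returns (18, 0)
= (18, 0)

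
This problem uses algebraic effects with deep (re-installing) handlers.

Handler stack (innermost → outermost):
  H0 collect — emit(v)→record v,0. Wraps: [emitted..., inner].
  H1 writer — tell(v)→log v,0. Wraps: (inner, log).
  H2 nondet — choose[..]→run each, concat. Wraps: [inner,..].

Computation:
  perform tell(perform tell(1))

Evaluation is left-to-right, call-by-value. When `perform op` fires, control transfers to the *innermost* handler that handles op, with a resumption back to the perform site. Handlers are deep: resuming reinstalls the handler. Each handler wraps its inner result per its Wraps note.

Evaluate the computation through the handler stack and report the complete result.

Answer: [([0], (1, 0))]

Evaluation trace:
tell(1) @ H1 ⇒ log+=1
tell(0) @ H1 ⇒ log+=0
H0 returns [0]
H1 returns ([0], (1, 0))
H2 returns [([0], (1, 0))]
= [([0], (1, 0))]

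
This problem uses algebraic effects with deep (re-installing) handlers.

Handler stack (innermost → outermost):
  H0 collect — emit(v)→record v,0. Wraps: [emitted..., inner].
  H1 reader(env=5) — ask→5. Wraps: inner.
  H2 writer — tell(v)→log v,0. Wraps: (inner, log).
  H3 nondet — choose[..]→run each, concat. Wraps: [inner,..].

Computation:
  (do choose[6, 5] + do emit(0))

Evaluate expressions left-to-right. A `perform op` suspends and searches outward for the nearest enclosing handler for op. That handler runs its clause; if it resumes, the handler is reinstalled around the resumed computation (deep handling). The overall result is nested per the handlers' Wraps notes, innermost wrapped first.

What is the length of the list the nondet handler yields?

Evaluation trace:
choose[6, 5] @ H3
  branch[0] choose=6:
    emit(0) @ H0 ⇒ out+=0
    H0 returns [0, 6]
    H1 returns [0, 6]
    H2 returns ([0, 6], ())
    H3 returns [([0, 6], ())]
  branch[1] choose=5:
    emit(0) @ H0 ⇒ out+=0
    H0 returns [0, 5]
    H1 returns [0, 5]
    H2 returns ([0, 5], ())
    H3 returns [([0, 5], ())]
= [([0, 6], ()), ([0, 5], ())]

Answer: 2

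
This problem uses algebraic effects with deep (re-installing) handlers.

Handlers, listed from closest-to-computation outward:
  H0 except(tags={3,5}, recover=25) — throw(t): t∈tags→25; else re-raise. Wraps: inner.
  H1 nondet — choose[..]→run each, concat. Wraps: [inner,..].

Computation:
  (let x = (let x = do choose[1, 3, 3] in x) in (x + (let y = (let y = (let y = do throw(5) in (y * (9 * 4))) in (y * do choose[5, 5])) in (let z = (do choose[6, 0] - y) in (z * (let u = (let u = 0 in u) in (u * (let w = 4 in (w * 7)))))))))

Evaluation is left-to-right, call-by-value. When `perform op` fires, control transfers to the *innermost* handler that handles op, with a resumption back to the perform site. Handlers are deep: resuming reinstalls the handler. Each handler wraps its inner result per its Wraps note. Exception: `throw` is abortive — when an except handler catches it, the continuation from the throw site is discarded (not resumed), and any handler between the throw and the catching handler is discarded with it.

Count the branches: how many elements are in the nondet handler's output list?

Answer: 3

Working:
choose[1, 3, 3] @ H1
  branch[0] choose=1:
    throw(5) @ H0 caught ⇒ 25
    H1 returns [25]
  branch[1] choose=3:
    throw(5) @ H0 caught ⇒ 25
    H1 returns [25]
  branch[2] choose=3:
    throw(5) @ H0 caught ⇒ 25
    H1 returns [25]
= [25, 25, 25]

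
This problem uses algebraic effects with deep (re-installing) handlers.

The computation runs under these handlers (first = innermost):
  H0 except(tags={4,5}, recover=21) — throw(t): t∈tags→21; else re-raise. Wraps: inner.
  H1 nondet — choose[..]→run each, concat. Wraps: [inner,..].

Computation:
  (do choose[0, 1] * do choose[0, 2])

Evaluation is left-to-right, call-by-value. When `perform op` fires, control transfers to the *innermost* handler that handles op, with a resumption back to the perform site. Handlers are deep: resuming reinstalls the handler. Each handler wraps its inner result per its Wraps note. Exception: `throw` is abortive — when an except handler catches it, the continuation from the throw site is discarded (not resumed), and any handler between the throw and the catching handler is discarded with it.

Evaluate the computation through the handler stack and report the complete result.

Step-by-step:
choose[0, 1] @ H1
  branch[0] choose=0:
    choose[0, 2] @ H1
      branch[0] choose=0:
        H0 returns 0
        H1 returns [0]
      branch[1] choose=2:
        H0 returns 0
        H1 returns [0]
  branch[1] choose=1:
    choose[0, 2] @ H1
      branch[0] choose=0:
        H0 returns 0
        H1 returns [0]
      branch[1] choose=2:
        H0 returns 2
        H1 returns [2]
= [0, 0, 0, 2]

Answer: [0, 0, 0, 2]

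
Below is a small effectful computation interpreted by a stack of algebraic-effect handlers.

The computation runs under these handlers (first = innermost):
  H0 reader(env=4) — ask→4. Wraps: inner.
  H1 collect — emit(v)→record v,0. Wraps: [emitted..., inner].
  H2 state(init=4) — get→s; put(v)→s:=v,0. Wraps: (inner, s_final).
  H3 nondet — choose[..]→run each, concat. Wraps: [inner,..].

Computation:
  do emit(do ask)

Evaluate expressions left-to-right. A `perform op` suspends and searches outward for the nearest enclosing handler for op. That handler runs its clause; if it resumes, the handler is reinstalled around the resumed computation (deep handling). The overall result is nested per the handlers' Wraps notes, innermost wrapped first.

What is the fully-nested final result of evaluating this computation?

Step-by-step:
ask @ H0 ⇒ 4
emit(4) @ H1 ⇒ out+=4
H0 returns 0
H1 returns [4, 0]
H2 returns ([4, 0], 4)
H3 returns [([4, 0], 4)]
= [([4, 0], 4)]

Answer: [([4, 0], 4)]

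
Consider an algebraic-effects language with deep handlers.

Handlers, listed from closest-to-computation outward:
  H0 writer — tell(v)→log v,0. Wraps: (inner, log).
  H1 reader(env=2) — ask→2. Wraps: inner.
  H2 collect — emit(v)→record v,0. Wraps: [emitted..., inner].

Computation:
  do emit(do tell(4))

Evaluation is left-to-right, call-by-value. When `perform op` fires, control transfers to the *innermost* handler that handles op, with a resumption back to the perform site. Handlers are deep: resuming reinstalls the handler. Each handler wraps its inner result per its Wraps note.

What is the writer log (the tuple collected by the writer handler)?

Answer: (4)

Evaluation trace:
tell(4) @ H0 ⇒ log+=4
emit(0) @ H2 ⇒ out+=0
H0 returns (0, (4))
H1 returns (0, (4))
H2 returns [0, (0, (4))]
= [0, (0, (4))]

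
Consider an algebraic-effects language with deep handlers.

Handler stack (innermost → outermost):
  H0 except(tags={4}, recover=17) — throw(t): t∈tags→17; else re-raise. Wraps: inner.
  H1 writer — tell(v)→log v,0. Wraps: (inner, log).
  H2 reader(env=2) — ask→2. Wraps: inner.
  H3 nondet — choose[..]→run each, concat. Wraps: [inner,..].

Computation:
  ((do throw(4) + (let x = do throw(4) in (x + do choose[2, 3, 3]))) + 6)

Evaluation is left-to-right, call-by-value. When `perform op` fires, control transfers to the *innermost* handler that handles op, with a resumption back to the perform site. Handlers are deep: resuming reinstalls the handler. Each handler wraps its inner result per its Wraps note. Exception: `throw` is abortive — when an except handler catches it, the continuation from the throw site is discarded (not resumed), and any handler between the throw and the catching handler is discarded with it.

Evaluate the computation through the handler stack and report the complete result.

Step-by-step:
throw(4) @ H0 caught ⇒ 17
H1 returns (17, ())
H2 returns (17, ())
H3 returns [(17, ())]
= [(17, ())]

Answer: [(17, ())]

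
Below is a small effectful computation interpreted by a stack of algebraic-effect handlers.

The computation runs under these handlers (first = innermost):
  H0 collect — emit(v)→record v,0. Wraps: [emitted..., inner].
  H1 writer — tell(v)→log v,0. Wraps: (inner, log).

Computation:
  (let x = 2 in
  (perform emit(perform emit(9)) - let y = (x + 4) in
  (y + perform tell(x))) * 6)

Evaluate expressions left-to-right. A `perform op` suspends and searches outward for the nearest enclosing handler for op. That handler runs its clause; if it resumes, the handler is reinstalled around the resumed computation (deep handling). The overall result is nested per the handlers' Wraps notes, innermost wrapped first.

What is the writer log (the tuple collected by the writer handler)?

Answer: (2)

Step-by-step:
emit(9) @ H0 ⇒ out+=9
emit(0) @ H0 ⇒ out+=0
tell(2) @ H1 ⇒ log+=2
H0 returns [9, 0, -36]
H1 returns ([9, 0, -36], (2))
= ([9, 0, -36], (2))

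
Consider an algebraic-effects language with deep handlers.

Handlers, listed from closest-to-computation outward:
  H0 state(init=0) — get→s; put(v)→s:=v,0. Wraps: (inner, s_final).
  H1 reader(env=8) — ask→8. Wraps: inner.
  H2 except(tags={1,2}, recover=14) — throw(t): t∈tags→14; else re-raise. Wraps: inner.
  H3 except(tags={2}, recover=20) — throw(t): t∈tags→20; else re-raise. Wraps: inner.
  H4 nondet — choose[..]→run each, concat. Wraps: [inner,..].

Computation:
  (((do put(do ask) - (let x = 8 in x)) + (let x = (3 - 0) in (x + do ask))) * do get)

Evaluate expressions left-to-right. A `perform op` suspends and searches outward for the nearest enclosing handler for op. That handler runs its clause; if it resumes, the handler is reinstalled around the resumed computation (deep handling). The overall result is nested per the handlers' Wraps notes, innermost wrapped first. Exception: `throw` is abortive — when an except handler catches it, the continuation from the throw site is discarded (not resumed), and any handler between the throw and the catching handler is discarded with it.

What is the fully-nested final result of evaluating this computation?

Evaluation trace:
ask @ H1 ⇒ 8
put(8) @ H0 ⇒ s:=8
ask @ H1 ⇒ 8
get @ H0 ⇒ 8
H0 returns (24, 8)
H1 returns (24, 8)
H2 returns (24, 8)
H3 returns (24, 8)
H4 returns [(24, 8)]
= [(24, 8)]

Answer: [(24, 8)]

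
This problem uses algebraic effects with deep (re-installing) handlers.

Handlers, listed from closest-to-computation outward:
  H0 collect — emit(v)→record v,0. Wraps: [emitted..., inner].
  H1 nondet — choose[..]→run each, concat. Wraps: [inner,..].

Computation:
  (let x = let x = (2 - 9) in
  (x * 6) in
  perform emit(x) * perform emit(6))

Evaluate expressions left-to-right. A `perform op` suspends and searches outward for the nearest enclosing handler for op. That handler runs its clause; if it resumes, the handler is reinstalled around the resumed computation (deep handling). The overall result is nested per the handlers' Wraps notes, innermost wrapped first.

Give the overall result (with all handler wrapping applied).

Step-by-step:
emit(-42) @ H0 ⇒ out+=-42
emit(6) @ H0 ⇒ out+=6
H0 returns [-42, 6, 0]
H1 returns [[-42, 6, 0]]
= [[-42, 6, 0]]

Answer: [[-42, 6, 0]]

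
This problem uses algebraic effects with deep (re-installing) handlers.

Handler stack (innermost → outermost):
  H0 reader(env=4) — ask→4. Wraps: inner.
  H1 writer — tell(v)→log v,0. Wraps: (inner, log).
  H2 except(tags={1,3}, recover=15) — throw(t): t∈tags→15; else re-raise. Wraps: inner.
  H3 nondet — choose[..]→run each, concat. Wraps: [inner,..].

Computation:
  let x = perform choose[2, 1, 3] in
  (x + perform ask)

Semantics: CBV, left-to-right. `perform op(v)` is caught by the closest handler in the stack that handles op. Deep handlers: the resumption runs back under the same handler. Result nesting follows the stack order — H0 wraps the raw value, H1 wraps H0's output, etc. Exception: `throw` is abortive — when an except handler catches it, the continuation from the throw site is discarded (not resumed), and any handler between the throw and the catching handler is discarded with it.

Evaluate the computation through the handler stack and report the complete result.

Step-by-step:
choose[2, 1, 3] @ H3
  branch[0] choose=2:
    ask @ H0 ⇒ 4
    H0 returns 6
    H1 returns (6, ())
    H2 returns (6, ())
    H3 returns [(6, ())]
  branch[1] choose=1:
    ask @ H0 ⇒ 4
    H0 returns 5
    H1 returns (5, ())
    H2 returns (5, ())
    H3 returns [(5, ())]
  branch[2] choose=3:
    ask @ H0 ⇒ 4
    H0 returns 7
    H1 returns (7, ())
    H2 returns (7, ())
    H3 returns [(7, ())]
= [(6, ()), (5, ()), (7, ())]

Answer: [(6, ()), (5, ()), (7, ())]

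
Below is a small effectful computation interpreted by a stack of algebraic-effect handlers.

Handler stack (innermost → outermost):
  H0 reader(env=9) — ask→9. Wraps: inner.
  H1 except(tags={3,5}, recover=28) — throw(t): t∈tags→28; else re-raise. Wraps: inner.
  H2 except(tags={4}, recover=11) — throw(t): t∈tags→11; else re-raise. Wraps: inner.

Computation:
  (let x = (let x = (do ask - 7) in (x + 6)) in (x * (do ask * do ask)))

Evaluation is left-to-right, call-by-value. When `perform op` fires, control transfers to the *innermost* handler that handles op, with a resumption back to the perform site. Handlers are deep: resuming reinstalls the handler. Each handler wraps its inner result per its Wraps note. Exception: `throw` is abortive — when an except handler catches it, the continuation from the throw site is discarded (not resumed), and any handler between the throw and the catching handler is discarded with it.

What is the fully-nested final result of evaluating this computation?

Answer: 648

Step-by-step:
ask @ H0 ⇒ 9
ask @ H0 ⇒ 9
ask @ H0 ⇒ 9
H0 returns 648
H1 returns 648
H2 returns 648
= 648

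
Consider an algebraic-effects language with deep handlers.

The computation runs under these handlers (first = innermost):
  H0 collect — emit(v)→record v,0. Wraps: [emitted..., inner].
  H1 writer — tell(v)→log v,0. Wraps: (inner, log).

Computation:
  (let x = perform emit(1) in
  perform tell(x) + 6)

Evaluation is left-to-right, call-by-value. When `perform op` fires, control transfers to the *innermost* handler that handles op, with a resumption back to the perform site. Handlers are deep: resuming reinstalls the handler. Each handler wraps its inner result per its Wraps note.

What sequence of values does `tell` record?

Answer: (0)

Evaluation trace:
emit(1) @ H0 ⇒ out+=1
tell(0) @ H1 ⇒ log+=0
H0 returns [1, 6]
H1 returns ([1, 6], (0))
= ([1, 6], (0))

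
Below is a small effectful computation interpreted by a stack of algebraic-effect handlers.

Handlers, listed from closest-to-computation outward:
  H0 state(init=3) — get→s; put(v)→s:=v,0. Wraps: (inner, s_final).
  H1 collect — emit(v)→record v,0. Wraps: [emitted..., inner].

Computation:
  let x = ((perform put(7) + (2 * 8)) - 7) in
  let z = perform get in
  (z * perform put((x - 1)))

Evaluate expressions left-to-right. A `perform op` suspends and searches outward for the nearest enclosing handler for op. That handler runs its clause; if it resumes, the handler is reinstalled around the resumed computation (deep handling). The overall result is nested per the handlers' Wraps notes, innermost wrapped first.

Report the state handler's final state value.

Answer: 8

Working:
put(7) @ H0 ⇒ s:=7
get @ H0 ⇒ 7
put(8) @ H0 ⇒ s:=8
H0 returns (0, 8)
H1 returns [(0, 8)]
= [(0, 8)]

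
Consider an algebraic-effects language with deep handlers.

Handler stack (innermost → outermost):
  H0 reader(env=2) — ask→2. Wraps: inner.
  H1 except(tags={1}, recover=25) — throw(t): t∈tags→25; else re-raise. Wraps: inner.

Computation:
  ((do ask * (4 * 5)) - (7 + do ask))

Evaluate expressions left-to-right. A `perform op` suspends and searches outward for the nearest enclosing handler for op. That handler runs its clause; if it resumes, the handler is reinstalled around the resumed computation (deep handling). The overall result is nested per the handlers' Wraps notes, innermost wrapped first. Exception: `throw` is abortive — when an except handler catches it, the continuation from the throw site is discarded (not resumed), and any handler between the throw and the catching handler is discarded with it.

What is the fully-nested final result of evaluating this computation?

Answer: 31

Step-by-step:
ask @ H0 ⇒ 2
ask @ H0 ⇒ 2
H0 returns 31
H1 returns 31
= 31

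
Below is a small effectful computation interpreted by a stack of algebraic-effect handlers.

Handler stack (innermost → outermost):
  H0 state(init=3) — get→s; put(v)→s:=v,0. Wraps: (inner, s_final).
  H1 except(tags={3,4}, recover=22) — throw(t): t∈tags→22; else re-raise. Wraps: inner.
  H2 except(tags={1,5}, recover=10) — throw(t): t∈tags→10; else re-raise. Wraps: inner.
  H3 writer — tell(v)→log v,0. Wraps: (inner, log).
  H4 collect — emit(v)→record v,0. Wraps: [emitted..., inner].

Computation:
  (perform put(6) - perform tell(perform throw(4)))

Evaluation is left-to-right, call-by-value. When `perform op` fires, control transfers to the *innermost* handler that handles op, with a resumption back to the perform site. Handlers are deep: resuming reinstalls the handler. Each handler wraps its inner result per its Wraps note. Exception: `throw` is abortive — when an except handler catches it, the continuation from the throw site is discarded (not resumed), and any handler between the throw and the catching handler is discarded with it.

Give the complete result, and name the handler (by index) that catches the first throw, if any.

Evaluation trace:
put(6) @ H0 ⇒ s:=6
throw(4) @ H1 caught ⇒ 22
H2 returns 22
H3 returns (22, ())
H4 returns [(22, ())]
= [(22, ())]

Answer: [(22, ())] ; first throw caught by: H1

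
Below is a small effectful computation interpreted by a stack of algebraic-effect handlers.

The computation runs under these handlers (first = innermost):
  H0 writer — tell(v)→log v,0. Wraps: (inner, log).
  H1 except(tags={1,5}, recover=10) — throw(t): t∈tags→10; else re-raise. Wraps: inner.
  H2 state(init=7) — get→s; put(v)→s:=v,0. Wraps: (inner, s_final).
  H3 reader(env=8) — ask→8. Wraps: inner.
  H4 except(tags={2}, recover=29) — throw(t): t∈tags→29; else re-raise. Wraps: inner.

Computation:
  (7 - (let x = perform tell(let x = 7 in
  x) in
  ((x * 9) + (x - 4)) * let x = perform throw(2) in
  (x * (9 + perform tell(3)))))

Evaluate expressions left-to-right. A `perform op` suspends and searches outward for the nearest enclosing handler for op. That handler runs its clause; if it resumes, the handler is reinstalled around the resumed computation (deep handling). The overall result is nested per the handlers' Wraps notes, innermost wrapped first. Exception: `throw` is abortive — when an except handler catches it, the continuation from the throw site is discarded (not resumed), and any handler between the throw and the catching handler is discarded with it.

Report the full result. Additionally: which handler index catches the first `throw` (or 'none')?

Working:
tell(7) @ H0 ⇒ log+=7
throw(2) @ H1 re-raised
throw(2) @ H4 caught ⇒ 29
= 29

Answer: 29 ; first throw caught by: H4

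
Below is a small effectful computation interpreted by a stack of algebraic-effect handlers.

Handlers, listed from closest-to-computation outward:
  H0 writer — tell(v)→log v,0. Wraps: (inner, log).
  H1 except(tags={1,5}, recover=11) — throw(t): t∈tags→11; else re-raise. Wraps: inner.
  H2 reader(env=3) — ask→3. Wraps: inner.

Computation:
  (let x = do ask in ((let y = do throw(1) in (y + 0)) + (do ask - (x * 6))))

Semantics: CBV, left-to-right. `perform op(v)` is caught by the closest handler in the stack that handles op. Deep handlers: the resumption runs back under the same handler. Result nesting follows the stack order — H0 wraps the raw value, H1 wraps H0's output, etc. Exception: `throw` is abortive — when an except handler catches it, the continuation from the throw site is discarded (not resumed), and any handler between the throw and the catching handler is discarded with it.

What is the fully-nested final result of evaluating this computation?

Evaluation trace:
ask @ H2 ⇒ 3
throw(1) @ H1 caught ⇒ 11
H2 returns 11
= 11

Answer: 11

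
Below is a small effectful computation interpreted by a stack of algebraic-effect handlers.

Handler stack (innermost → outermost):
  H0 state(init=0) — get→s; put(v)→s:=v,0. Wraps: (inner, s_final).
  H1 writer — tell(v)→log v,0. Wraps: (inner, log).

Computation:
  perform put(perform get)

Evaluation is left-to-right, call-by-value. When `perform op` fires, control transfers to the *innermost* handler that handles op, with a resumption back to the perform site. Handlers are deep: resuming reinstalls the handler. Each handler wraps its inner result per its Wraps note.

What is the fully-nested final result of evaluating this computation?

Answer: ((0, 0), ())

Evaluation trace:
get @ H0 ⇒ 0
put(0) @ H0 ⇒ s:=0
H0 returns (0, 0)
H1 returns ((0, 0), ())
= ((0, 0), ())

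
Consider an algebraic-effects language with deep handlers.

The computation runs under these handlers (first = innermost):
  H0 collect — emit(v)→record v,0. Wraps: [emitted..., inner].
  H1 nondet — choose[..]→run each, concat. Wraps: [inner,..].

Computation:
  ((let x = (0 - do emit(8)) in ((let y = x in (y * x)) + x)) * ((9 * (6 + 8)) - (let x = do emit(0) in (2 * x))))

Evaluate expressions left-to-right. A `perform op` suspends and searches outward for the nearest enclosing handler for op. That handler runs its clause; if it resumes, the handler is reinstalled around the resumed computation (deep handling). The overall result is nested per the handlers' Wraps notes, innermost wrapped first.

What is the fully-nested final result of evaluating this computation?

Answer: [[8, 0, 0]]

Working:
emit(8) @ H0 ⇒ out+=8
emit(0) @ H0 ⇒ out+=0
H0 returns [8, 0, 0]
H1 returns [[8, 0, 0]]
= [[8, 0, 0]]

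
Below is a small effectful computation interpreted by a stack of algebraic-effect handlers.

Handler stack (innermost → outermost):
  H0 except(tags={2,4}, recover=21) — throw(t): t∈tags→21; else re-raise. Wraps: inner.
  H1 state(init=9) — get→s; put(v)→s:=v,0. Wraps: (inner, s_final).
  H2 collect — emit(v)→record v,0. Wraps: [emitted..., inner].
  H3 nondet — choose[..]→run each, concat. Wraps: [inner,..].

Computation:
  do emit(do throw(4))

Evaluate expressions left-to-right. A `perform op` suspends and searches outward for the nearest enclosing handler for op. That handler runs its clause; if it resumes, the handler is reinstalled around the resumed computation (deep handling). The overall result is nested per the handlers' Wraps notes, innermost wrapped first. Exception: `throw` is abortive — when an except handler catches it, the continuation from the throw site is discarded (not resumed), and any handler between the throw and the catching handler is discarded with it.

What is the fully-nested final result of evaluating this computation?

Step-by-step:
throw(4) @ H0 caught ⇒ 21
H1 returns (21, 9)
H2 returns [(21, 9)]
H3 returns [[(21, 9)]]
= [[(21, 9)]]

Answer: [[(21, 9)]]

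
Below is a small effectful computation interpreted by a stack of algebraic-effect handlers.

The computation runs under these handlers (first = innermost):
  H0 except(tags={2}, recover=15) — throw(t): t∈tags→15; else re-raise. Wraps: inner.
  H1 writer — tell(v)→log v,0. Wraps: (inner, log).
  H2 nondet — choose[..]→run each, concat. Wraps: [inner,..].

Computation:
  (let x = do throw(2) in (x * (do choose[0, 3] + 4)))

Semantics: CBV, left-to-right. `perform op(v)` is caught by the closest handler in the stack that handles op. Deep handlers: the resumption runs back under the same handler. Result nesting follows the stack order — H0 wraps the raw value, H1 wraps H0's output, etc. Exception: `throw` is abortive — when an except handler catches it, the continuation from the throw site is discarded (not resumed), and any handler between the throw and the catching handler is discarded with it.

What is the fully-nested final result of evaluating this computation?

Answer: [(15, ())]

Working:
throw(2) @ H0 caught ⇒ 15
H1 returns (15, ())
H2 returns [(15, ())]
= [(15, ())]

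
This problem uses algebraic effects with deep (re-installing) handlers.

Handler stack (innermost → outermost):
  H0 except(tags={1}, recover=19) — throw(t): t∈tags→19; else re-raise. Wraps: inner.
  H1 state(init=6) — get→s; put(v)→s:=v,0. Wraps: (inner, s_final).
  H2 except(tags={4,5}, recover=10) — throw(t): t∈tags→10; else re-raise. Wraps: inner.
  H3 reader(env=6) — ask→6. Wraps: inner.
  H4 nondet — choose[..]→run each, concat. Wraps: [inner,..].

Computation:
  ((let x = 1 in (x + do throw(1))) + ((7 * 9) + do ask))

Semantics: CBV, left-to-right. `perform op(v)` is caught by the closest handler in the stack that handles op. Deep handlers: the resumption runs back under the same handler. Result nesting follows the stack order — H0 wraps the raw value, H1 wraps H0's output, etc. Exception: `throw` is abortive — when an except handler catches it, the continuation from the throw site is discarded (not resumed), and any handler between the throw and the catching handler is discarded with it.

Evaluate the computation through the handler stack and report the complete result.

Answer: [(19, 6)]

Working:
throw(1) @ H0 caught ⇒ 19
H1 returns (19, 6)
H2 returns (19, 6)
H3 returns (19, 6)
H4 returns [(19, 6)]
= [(19, 6)]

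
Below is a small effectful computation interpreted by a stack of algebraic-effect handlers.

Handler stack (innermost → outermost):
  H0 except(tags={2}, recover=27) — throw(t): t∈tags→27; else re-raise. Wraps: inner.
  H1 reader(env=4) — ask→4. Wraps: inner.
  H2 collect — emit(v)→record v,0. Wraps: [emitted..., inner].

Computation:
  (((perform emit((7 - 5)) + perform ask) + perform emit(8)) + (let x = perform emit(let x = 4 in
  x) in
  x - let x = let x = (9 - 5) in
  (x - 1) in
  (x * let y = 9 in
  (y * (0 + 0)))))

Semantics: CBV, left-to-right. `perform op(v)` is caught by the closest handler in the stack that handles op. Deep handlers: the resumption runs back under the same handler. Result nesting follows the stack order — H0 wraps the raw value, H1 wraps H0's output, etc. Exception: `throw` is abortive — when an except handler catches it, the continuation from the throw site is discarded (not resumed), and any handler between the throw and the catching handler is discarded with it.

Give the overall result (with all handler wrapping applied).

Answer: [2, 8, 4, 4]

Step-by-step:
emit(2) @ H2 ⇒ out+=2
ask @ H1 ⇒ 4
emit(8) @ H2 ⇒ out+=8
emit(4) @ H2 ⇒ out+=4
H0 returns 4
H1 returns 4
H2 returns [2, 8, 4, 4]
= [2, 8, 4, 4]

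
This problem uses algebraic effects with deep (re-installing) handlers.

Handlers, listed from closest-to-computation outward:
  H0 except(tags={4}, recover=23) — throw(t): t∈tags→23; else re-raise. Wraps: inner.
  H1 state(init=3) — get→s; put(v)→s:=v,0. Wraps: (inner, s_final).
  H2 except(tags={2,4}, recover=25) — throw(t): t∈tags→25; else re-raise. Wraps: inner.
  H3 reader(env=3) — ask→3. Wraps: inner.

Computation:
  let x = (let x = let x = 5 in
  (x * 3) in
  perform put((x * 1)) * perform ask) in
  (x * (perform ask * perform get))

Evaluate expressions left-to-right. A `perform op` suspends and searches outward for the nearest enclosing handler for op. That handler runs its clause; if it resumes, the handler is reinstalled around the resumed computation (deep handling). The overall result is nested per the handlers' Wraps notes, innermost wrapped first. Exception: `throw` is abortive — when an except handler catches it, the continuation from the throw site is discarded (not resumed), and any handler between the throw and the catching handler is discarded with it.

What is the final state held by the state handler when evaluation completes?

Step-by-step:
put(15) @ H1 ⇒ s:=15
ask @ H3 ⇒ 3
ask @ H3 ⇒ 3
get @ H1 ⇒ 15
H0 returns 0
H1 returns (0, 15)
H2 returns (0, 15)
H3 returns (0, 15)
= (0, 15)

Answer: 15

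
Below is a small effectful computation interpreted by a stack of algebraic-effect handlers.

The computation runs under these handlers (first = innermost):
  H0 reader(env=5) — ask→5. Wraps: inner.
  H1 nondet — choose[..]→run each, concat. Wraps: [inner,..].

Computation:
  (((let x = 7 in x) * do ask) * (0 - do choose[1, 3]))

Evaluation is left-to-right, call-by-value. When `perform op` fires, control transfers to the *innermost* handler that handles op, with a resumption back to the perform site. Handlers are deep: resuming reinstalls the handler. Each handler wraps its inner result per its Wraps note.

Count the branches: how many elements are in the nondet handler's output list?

Working:
ask @ H0 ⇒ 5
choose[1, 3] @ H1
  branch[0] choose=1:
    H0 returns -35
    H1 returns [-35]
  branch[1] choose=3:
    H0 returns -105
    H1 returns [-105]
= [-35, -105]

Answer: 2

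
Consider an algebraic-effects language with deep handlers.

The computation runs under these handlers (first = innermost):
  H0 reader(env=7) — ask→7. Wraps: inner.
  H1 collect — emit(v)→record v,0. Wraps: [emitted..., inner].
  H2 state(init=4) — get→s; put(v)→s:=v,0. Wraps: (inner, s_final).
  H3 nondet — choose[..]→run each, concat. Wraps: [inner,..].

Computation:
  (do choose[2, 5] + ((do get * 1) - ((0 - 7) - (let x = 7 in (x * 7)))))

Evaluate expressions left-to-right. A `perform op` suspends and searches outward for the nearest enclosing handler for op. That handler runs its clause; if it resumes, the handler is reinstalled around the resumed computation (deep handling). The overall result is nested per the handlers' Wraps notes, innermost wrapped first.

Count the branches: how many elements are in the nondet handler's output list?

Evaluation trace:
choose[2, 5] @ H3
  branch[0] choose=2:
    get @ H2 ⇒ 4
    H0 returns 62
    H1 returns [62]
    H2 returns ([62], 4)
    H3 returns [([62], 4)]
  branch[1] choose=5:
    get @ H2 ⇒ 4
    H0 returns 65
    H1 returns [65]
    H2 returns ([65], 4)
    H3 returns [([65], 4)]
= [([62], 4), ([65], 4)]

Answer: 2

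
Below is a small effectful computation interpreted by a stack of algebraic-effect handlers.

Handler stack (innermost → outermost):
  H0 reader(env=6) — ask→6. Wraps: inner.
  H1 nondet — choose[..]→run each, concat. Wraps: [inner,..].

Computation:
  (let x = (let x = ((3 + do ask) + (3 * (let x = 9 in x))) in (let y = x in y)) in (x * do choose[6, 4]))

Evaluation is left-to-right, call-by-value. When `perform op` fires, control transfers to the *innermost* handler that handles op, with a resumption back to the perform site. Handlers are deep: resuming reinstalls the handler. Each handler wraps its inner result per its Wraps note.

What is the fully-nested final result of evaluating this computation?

Working:
ask @ H0 ⇒ 6
choose[6, 4] @ H1
  branch[0] choose=6:
    H0 returns 216
    H1 returns [216]
  branch[1] choose=4:
    H0 returns 144
    H1 returns [144]
= [216, 144]

Answer: [216, 144]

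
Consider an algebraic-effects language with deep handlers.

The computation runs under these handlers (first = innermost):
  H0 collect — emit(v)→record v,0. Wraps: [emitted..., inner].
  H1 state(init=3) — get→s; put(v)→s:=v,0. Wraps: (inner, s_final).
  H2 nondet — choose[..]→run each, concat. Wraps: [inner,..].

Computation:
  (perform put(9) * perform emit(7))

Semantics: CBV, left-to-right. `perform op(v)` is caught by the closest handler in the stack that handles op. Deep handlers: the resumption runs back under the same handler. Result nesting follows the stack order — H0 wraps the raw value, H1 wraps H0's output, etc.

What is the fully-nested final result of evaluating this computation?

Step-by-step:
put(9) @ H1 ⇒ s:=9
emit(7) @ H0 ⇒ out+=7
H0 returns [7, 0]
H1 returns ([7, 0], 9)
H2 returns [([7, 0], 9)]
= [([7, 0], 9)]

Answer: [([7, 0], 9)]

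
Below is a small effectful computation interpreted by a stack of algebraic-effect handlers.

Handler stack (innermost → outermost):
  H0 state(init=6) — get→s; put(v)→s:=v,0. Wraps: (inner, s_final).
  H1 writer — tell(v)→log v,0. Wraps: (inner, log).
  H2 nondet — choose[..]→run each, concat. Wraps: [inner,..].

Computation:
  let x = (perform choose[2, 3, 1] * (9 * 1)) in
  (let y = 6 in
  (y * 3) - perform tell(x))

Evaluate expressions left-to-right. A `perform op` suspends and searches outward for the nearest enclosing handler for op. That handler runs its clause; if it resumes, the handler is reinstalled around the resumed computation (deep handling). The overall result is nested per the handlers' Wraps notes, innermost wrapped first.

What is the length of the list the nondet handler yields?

Answer: 3

Working:
choose[2, 3, 1] @ H2
  branch[0] choose=2:
    tell(18) @ H1 ⇒ log+=18
    H0 returns (18, 6)
    H1 returns ((18, 6), (18))
    H2 returns [((18, 6), (18))]
  branch[1] choose=3:
    tell(27) @ H1 ⇒ log+=27
    H0 returns (18, 6)
    H1 returns ((18, 6), (27))
    H2 returns [((18, 6), (27))]
  branch[2] choose=1:
    tell(9) @ H1 ⇒ log+=9
    H0 returns (18, 6)
    H1 returns ((18, 6), (9))
    H2 returns [((18, 6), (9))]
= [((18, 6), (18)), ((18, 6), (27)), ((18, 6), (9))]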